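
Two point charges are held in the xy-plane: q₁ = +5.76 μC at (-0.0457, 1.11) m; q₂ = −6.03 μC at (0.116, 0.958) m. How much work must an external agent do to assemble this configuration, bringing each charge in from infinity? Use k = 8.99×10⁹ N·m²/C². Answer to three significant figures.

-1.41 J

The assembly work is the sum of pairwise potential energies, U = Σ_{i<j} kqᵢqⱼ/rᵢⱼ.
Pair separations: r₁₂ = 0.222 m.
U = (-1.41) = -1.41 J.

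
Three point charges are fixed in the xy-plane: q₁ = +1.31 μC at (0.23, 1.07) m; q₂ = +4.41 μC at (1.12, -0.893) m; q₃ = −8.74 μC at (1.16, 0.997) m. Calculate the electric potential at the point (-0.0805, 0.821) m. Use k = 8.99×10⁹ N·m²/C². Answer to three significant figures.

Electric potential is a scalar, so the contributions from each charge add algebraically: V = Σ kqᵢ/rᵢ.
Distances from the field point to each charge: r₁ = 0.398 m, r₂ = 2.09 m, r₃ = 1.25 m.
V = k[(1.31×10⁻⁶)/(0.398) + (4.41×10⁻⁶)/(2.09) + (-8.74×10⁻⁶)/(1.25)] = -1.42×10⁴ V.

-1.42×10⁴ V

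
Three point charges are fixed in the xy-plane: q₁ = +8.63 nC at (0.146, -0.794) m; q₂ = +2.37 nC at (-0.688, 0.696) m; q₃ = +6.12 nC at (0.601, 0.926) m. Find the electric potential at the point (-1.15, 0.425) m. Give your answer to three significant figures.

Electric potential is a scalar, so the contributions from each charge add algebraically: V = Σ kqᵢ/rᵢ.
Distances from the field point to each charge: r₁ = 1.78 m, r₂ = 0.536 m, r₃ = 1.82 m.
V = k[(8.63×10⁻⁹)/(1.78) + (2.37×10⁻⁹)/(0.536) + (6.12×10⁻⁹)/(1.82)] = 114 V.

114 V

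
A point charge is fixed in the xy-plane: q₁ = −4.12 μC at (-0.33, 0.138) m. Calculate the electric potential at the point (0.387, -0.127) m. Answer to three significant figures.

Electric potential is a scalar, so the contributions from each charge add algebraically: V = Σ kqᵢ/rᵢ.
Distances from the field point to each charge: r₁ = 0.764 m.
V = k[(-4.12×10⁻⁶)/(0.764)] = -4.85×10⁴ V.

-4.85×10⁴ V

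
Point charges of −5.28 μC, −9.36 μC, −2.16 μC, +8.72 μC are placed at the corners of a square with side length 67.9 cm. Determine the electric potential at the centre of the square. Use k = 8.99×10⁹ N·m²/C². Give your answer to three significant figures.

Electric potential is a scalar, so the contributions from each charge add algebraically: V = Σ kqᵢ/rᵢ.
The distance from each corner to the centre is a√2/2 = 0.480 m.
V = k[(-5.28×10⁻⁶)/(0.480) + (-9.36×10⁻⁶)/(0.480) + (-2.16×10⁻⁶)/(0.480) + (8.72×10⁻⁶)/(0.480)] = -1.51×10⁵ V.

-1.51×10⁵ V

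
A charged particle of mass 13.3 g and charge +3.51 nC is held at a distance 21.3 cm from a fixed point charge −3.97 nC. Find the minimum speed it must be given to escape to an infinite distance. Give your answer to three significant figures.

9.40×10⁻³ m/s

To just escape, total mechanical energy must reach zero at infinity: ½mv²_min + U = 0, so ½mv²_min = −U = |kQq|/r.
|U| = |kQq|/r = (8.99×10⁹ N·m²/C²)(3.97×10⁻⁹)(3.51×10⁻⁹)/(0.213) = 5.88×10⁻⁷ J.
v_min = √(2|U|/m) = √(2·5.88×10⁻⁷/0.0133) = 9.40×10⁻³ m/s.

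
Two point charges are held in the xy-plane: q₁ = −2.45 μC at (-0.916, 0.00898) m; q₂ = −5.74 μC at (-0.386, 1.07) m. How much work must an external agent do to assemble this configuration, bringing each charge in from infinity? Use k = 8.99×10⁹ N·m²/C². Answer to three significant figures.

0.107 J

The work to assemble the configuration equals its total potential energy, U = Σ kqᵢqⱼ/rᵢⱼ over all pairs.
Pair separations: r₁₂ = 1.19 m.
U = (0.107) = 0.107 J.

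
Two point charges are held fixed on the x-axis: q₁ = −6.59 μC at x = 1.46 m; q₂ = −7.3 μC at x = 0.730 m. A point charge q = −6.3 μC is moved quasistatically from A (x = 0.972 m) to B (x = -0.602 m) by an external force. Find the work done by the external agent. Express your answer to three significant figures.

-1.98 J

For quasistatic motion the external work equals the change in potential energy: W_ext = qΔV = q(V_B − V_A).
At A: distances to the source charges are 0.488 m, 0.242 m; V_A = Σ kqᵢ/rᵢ = -3.93×10⁵ V.
At B: distances to the source charges are 2.06 m, 1.33 m; V_B = Σ kqᵢ/rᵢ = -7.80×10⁴ V.
ΔV = V_B − V_A = 3.15×10⁵ V.
W_ext = qΔV = (-6.30×10⁻⁶ C)(3.15×10⁵ V) = -1.98 J.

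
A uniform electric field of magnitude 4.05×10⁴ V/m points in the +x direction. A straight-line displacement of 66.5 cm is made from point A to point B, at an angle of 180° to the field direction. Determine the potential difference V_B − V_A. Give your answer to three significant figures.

2.69×10⁴ V

Only the component of displacement along E changes the potential: ΔV = −E·d·cosθ.
ΔV = −(4.05×10⁴ V/m)(0.665 m)cos180° = 2.69×10⁴ V.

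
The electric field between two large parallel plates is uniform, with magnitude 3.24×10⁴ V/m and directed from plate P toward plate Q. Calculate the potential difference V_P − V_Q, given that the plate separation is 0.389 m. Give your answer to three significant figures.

1.26×10⁴ V

In a uniform field, potential decreases in the direction of E: ΔV = −E·d for a displacement d parallel to E.
Going from Q to P is a displacement of 0.389 m opposite to the field, so V_P − V_Q = +Ed = 1.26×10⁴ V.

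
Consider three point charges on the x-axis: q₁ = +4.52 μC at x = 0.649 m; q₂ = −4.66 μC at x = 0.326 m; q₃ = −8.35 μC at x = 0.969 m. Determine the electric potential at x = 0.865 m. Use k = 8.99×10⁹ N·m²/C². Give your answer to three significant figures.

The total potential is the scalar sum of each charge's contribution, V = Σ kqᵢ/rᵢ.
Distances from the field point to each charge: r₁ = 0.216 m, r₂ = 0.539 m, r₃ = 0.104 m.
V = k[(4.52×10⁻⁶)/(0.216) + (-4.66×10⁻⁶)/(0.539) + (-8.35×10⁻⁶)/(0.104)] = -6.11×10⁵ V.

-6.11×10⁵ V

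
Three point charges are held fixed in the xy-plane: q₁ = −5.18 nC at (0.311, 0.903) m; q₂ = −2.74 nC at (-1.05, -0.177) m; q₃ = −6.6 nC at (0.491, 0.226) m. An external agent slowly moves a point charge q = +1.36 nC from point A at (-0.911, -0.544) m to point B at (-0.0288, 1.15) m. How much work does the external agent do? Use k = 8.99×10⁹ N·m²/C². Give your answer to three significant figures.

-7.76×10⁻⁸ J

For quasistatic motion the external work equals the change in potential energy: W_ext = qΔV = q(V_B − V_A).
At A: distances to the source charges are 1.89 m, 0.392 m, 1.60 m; V_A = Σ kqᵢ/rᵢ = -124 V.
At B: distances to the source charges are 0.420 m, 1.67 m, 1.06 m; V_B = Σ kqᵢ/rᵢ = -182 V.
ΔV = V_B − V_A = -57.1 V.
W_ext = qΔV = (1.36×10⁻⁹ C)(-57.1 V) = -7.76×10⁻⁸ J.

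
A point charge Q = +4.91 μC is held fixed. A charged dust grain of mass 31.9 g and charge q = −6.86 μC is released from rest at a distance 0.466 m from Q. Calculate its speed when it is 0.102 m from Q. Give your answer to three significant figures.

Only the electrostatic force acts, so mechanical energy is conserved: ½mv² = U₁ − U₂ = kQq(1/r₁ − 1/r₂).
U₁ − U₂ = (8.99×10⁹ N·m²/C²)(4.91×10⁻⁶ C)(-6.86×10⁻⁶ C)(1/0.466 − 1/0.102) = 2.32 J.
v = √(2·2.32/0.0319) = 12.1 m/s.

12.1 m/s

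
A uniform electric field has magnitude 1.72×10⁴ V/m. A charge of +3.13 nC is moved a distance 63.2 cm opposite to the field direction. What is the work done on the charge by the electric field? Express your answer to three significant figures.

-3.40×10⁻⁵ J

The potential change for a displacement 63.2 cm opposite to the field direction is ΔV = +Ed = 1.09×10⁴ V.
W_field = −qΔV = -3.40×10⁻⁵ J.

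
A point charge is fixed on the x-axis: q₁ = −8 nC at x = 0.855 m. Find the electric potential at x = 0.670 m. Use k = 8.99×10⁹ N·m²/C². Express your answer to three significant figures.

-389 V

Electric potential is a scalar, so the contributions from each charge add algebraically: V = Σ kqᵢ/rᵢ.
V = k[(-8.00×10⁻⁹)/(0.185)] = -389 V.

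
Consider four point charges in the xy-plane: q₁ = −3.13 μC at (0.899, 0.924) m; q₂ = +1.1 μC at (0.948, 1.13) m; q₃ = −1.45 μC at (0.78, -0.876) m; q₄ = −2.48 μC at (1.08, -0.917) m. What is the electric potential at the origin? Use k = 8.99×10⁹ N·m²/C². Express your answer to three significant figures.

-4.20×10⁴ V

Electric potential is a scalar, so the contributions from each charge add algebraically: V = Σ kqᵢ/rᵢ.
Distances from the field point to each charge: r₁ = 1.29 m, r₂ = 1.47 m, r₃ = 1.17 m, r₄ = 1.42 m.
V = k[(-3.13×10⁻⁶)/(1.29) + (1.10×10⁻⁶)/(1.47) + (-1.45×10⁻⁶)/(1.17) + (-2.48×10⁻⁶)/(1.42)] = -4.20×10⁴ V.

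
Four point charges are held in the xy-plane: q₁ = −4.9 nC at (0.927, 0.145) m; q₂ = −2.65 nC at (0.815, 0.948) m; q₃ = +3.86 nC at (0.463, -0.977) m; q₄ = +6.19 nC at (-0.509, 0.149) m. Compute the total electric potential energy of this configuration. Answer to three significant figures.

-1.84×10⁻⁷ J

The work to assemble the configuration equals its total potential energy, U = Σ kqᵢqⱼ/rᵢⱼ over all pairs.
Pair separations: r₁₂ = 0.811 m, r₁₃ = 1.21 m, r₁₄ = 1.44 m, r₂₃ = 1.96 m, r₂₄ = 1.55 m, r₃₄ = 1.49 m.
Summing all 6 pair terms gives U = -1.84×10⁻⁷ J.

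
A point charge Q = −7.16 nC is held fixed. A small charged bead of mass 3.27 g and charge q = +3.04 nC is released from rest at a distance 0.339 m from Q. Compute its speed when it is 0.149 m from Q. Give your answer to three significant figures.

0.0212 m/s

Only the electrostatic force acts, so mechanical energy is conserved: ½mv² = U₁ − U₂ = kQq(1/r₁ − 1/r₂).
U₁ − U₂ = (8.99×10⁹ N·m²/C²)(-7.16×10⁻⁹ C)(3.04×10⁻⁹ C)(1/0.339 − 1/0.149) = 7.36×10⁻⁷ J.
v = √(2·7.36×10⁻⁷/3.27×10⁻³) = 0.0212 m/s.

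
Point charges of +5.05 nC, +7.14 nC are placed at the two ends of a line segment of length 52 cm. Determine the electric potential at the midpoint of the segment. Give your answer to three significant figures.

Electric potential is a scalar, so the contributions from each charge add algebraically: V = Σ kqᵢ/rᵢ.
Each charge is 0.260 m from the midpoint.
V = k[(5.05×10⁻⁹)/(0.260) + (7.14×10⁻⁹)/(0.260)] = 421 V.

421 V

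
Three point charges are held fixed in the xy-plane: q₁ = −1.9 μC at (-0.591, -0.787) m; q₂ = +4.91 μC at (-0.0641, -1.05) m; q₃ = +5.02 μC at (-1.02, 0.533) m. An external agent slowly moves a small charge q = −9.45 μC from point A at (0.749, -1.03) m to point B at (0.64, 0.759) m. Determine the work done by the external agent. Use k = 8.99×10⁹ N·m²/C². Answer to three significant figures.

For quasistatic motion the external work equals the change in potential energy: W_ext = qΔV = q(V_B − V_A).
At A: distances to the source charges are 1.36 m, 0.813 m, 2.36 m; V_A = Σ kqᵢ/rᵢ = 6.08×10⁴ V.
At B: distances to the source charges are 1.98 m, 1.94 m, 1.68 m; V_B = Σ kqᵢ/rᵢ = 4.10×10⁴ V.
ΔV = V_B − V_A = -1.98×10⁴ V.
W_ext = qΔV = (-9.45×10⁻⁶ C)(-1.98×10⁴ V) = 0.187 J.

0.187 J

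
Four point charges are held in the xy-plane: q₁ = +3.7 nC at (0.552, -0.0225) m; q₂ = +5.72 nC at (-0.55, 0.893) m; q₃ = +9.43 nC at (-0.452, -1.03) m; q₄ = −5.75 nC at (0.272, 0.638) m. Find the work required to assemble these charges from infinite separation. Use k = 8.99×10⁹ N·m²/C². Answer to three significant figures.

The assembly work is the sum of pairwise potential energies, U = Σ_{i<j} kqᵢqⱼ/rᵢⱼ.
Pair separations: r₁₂ = 1.43 m, r₁₃ = 1.42 m, r₁₄ = 0.717 m, r₂₃ = 1.93 m, r₂₄ = 0.861 m, r₃₄ = 1.82 m.
Summing all 6 pair terms gives U = -2.73×10⁻⁷ J.

-2.73×10⁻⁷ J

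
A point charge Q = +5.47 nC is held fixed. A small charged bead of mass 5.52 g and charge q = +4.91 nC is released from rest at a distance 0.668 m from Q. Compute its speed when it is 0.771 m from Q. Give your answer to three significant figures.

Only the electrostatic force acts, so mechanical energy is conserved: ½mv² = U₁ − U₂ = kQq(1/r₁ − 1/r₂).
U₁ − U₂ = (8.99×10⁹ N·m²/C²)(5.47×10⁻⁹ C)(4.91×10⁻⁹ C)(1/0.668 − 1/0.771) = 4.83×10⁻⁸ J.
v = √(2·4.83×10⁻⁸/5.52×10⁻³) = 4.18×10⁻³ m/s.

4.18×10⁻³ m/s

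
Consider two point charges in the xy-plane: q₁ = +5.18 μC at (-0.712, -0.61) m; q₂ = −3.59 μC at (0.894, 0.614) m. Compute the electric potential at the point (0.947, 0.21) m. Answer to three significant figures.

The total potential is the scalar sum of each charge's contribution, V = Σ kqᵢ/rᵢ.
Distances from the field point to each charge: r₁ = 1.85 m, r₂ = 0.407 m.
V = k[(5.18×10⁻⁶)/(1.85) + (-3.59×10⁻⁶)/(0.407)] = -5.40×10⁴ V.

-5.40×10⁴ V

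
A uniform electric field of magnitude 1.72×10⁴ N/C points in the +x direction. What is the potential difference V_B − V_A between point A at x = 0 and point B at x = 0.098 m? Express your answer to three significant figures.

-1690 V

In a uniform field, potential decreases in the direction of E: V_B − V_A = −E·Δx.
V_B − V_A = −(1.72×10⁴ V/m)(0.0980 m) = -1690 V.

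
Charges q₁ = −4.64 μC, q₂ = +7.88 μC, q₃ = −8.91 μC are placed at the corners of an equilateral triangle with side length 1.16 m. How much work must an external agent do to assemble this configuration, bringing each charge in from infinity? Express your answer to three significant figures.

The assembly work is the sum of pairwise potential energies, U = Σ_{i<j} kqᵢqⱼ/rᵢⱼ.
All three pair separations equal the side length, 1.16 m.
U = (-0.283) + (0.320) + (-0.544) = -0.507 J.

-0.507 J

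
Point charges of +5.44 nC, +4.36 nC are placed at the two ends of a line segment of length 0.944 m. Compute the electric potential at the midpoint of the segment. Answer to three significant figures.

The total potential is the scalar sum of each charge's contribution, V = Σ kqᵢ/rᵢ.
Each charge is 0.472 m from the midpoint.
V = k[(5.44×10⁻⁹)/(0.472) + (4.36×10⁻⁹)/(0.472)] = 187 V.

187 V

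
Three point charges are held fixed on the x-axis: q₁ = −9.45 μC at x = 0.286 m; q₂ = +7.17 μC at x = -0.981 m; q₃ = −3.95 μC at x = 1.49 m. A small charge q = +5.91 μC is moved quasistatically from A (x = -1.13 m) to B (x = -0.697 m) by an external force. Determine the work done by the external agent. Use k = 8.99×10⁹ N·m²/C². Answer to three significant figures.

-1.39 J

For quasistatic motion the external work equals the change in potential energy: W_ext = qΔV = q(V_B − V_A).
At A: distances to the source charges are 1.42 m, 0.149 m, 2.62 m; V_A = Σ kqᵢ/rᵢ = 3.59×10⁵ V.
At B: distances to the source charges are 0.983 m, 0.284 m, 2.19 m; V_B = Σ kqᵢ/rᵢ = 1.24×10⁵ V.
ΔV = V_B − V_A = -2.35×10⁵ V.
W_ext = qΔV = (5.91×10⁻⁶ C)(-2.35×10⁵ V) = -1.39 J.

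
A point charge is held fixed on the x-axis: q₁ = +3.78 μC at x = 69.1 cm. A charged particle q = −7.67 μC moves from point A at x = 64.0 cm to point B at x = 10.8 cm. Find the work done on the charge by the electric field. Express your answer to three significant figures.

-4.66 J

The work done by the electric force is W_field = −ΔU = −q(V_B − V_A) = q(V_A − V_B).
At A: distance to the source charge is 0.0510 m; V_A = kq₁/r = 6.66×10⁵ V.
At B: distance to the source charge is 0.583 m; V_B = kq₁/r = 5.83×10⁴ V.
ΔV = V_B − V_A = -6.08×10⁵ V.
W_field = −qΔV = −(-7.67×10⁻⁶ C)(-6.08×10⁵ V) = -4.66 J.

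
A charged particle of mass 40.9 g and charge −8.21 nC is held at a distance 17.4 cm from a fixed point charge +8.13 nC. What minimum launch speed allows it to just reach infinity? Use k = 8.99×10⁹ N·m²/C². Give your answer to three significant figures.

To just escape, total mechanical energy must reach zero at infinity: ½mv²_min + U = 0, so ½mv²_min = −U = |kQq|/r.
|U| = |kQq|/r = (8.99×10⁹ N·m²/C²)(8.13×10⁻⁹)(8.21×10⁻⁹)/(0.174) = 3.45×10⁻⁶ J.
v_min = √(2|U|/m) = √(2·3.45×10⁻⁶/0.0409) = 0.0130 m/s.

0.0130 m/s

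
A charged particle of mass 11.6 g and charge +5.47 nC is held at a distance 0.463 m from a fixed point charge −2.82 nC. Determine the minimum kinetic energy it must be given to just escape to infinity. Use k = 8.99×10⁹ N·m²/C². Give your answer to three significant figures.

To just escape, total mechanical energy must reach zero at infinity: ½mv²_min + U = 0, so ½mv²_min = −U = |kQq|/r.
|U| = |kQq|/r = (8.99×10⁹ N·m²/C²)(2.82×10⁻⁹)(5.47×10⁻⁹)/(0.463) = 3.00×10⁻⁷ J.

3.00×10⁻⁷ J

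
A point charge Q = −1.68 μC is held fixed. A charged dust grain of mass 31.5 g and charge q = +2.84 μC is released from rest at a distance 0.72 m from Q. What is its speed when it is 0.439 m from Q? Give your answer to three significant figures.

Only the electrostatic force acts, so mechanical energy is conserved: ½mv² = U₁ − U₂ = kQq(1/r₁ − 1/r₂).
U₁ − U₂ = (8.99×10⁹ N·m²/C²)(-1.68×10⁻⁶ C)(2.84×10⁻⁶ C)(1/0.720 − 1/0.439) = 0.0381 J.
v = √(2·0.0381/0.0315) = 1.56 m/s.

1.56 m/s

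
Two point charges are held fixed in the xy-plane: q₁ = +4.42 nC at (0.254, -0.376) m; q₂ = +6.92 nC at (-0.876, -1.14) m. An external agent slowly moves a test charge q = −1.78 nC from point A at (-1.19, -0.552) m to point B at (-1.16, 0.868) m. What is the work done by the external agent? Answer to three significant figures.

For quasistatic motion the external work equals the change in potential energy: W_ext = qΔV = q(V_B − V_A).
At A: distances to the source charges are 1.45 m, 0.667 m; V_A = Σ kqᵢ/rᵢ = 121 V.
At B: distances to the source charges are 1.88 m, 2.03 m; V_B = Σ kqᵢ/rᵢ = 51.8 V.
ΔV = V_B − V_A = -68.9 V.
W_ext = qΔV = (-1.78×10⁻⁹ C)(-68.9 V) = 1.23×10⁻⁷ J.

1.23×10⁻⁷ J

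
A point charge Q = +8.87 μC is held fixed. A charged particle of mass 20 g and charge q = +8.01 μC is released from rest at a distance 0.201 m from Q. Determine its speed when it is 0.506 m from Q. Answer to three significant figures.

Only the electrostatic force acts, so mechanical energy is conserved: ½mv² = U₁ − U₂ = kQq(1/r₁ − 1/r₂).
U₁ − U₂ = (8.99×10⁹ N·m²/C²)(8.87×10⁻⁶ C)(8.01×10⁻⁶ C)(1/0.201 − 1/0.506) = 1.92 J.
v = √(2·1.92/0.0200) = 13.8 m/s.

13.8 m/s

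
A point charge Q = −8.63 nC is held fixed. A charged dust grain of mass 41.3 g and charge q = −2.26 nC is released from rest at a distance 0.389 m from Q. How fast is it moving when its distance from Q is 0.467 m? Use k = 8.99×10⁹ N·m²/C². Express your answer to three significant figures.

Only the electrostatic force acts, so mechanical energy is conserved: ½mv² = U₁ − U₂ = kQq(1/r₁ − 1/r₂).
U₁ − U₂ = (8.99×10⁹ N·m²/C²)(-8.63×10⁻⁹ C)(-2.26×10⁻⁹ C)(1/0.389 − 1/0.467) = 7.53×10⁻⁸ J.
v = √(2·7.53×10⁻⁸/0.0413) = 1.91×10⁻³ m/s.

1.91×10⁻³ m/s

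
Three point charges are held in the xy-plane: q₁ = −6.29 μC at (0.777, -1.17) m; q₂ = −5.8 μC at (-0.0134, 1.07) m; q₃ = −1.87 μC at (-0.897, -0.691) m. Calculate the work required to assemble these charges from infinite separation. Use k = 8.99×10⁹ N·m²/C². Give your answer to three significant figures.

The assembly work is the sum of pairwise potential energies, U = Σ_{i<j} kqᵢqⱼ/rᵢⱼ.
Pair separations: r₁₂ = 2.38 m, r₁₃ = 1.74 m, r₂₃ = 1.97 m.
U = (0.138) + (0.0607) + (0.0495) = 0.248 J.

0.248 J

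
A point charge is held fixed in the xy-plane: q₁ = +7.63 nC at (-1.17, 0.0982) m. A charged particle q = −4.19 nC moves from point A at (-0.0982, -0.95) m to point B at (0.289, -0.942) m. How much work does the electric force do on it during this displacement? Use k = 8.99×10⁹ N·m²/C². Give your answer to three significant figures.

The work done by the electric force is W_field = −ΔU = −q(V_B − V_A) = q(V_A − V_B).
At A: distance to the source charge is 1.50 m; V_A = kq₁/r = 45.8 V.
At B: distance to the source charge is 1.79 m; V_B = kq₁/r = 38.3 V.
ΔV = V_B − V_A = -7.47 V.
W_field = −qΔV = −(-4.19×10⁻⁹ C)(-7.47 V) = -3.13×10⁻⁸ J.

-3.13×10⁻⁸ J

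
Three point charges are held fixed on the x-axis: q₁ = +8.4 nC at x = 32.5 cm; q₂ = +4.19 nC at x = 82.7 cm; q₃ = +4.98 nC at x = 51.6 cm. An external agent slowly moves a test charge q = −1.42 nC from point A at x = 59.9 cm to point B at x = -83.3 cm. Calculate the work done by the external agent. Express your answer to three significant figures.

1.22×10⁻⁶ J

For quasistatic motion the external work equals the change in potential energy: W_ext = qΔV = q(V_B − V_A).
At A: distances to the source charges are 0.274 m, 0.228 m, 0.0830 m; V_A = Σ kqᵢ/rᵢ = 980 V.
At B: distances to the source charges are 1.16 m, 1.66 m, 1.35 m; V_B = Σ kqᵢ/rᵢ = 121 V.
ΔV = V_B − V_A = -859 V.
W_ext = qΔV = (-1.42×10⁻⁹ C)(-859 V) = 1.22×10⁻⁶ J.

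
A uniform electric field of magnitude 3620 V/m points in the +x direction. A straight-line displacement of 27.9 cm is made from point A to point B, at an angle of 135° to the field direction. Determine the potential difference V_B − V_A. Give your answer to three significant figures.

714 V

Only the component of displacement along E changes the potential: ΔV = −E·d·cosθ.
ΔV = −(3620 V/m)(0.279 m)cos135° = 714 V.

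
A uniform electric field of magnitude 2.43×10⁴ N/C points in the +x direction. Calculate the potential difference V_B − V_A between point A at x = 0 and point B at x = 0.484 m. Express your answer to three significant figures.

-1.18×10⁴ V

In a uniform field, potential decreases in the direction of E: V_B − V_A = −E·Δx.
V_B − V_A = −(2.43×10⁴ V/m)(0.484 m) = -1.18×10⁴ V.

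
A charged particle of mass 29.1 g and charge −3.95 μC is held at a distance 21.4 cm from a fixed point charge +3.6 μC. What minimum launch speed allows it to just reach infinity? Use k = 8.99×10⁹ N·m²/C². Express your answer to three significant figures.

6.41 m/s

To just escape, total mechanical energy must reach zero at infinity: ½mv²_min + U = 0, so ½mv²_min = −U = |kQq|/r.
|U| = |kQq|/r = (8.99×10⁹ N·m²/C²)(3.60×10⁻⁶)(3.95×10⁻⁶)/(0.214) = 0.597 J.
v_min = √(2|U|/m) = √(2·0.597/0.0291) = 6.41 m/s.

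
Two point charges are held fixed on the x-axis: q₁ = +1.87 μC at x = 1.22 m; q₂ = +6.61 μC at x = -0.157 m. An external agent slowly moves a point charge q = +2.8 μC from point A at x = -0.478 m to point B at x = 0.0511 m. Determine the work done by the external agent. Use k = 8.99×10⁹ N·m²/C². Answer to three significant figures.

For quasistatic motion the external work equals the change in potential energy: W_ext = qΔV = q(V_B − V_A).
At A: distances to the source charges are 1.70 m, 0.321 m; V_A = Σ kqᵢ/rᵢ = 1.95×10⁵ V.
At B: distances to the source charges are 1.17 m, 0.208 m; V_B = Σ kqᵢ/rᵢ = 3.00×10⁵ V.
ΔV = V_B − V_A = 1.05×10⁵ V.
W_ext = qΔV = (2.80×10⁻⁶ C)(1.05×10⁵ V) = 0.294 J.

0.294 J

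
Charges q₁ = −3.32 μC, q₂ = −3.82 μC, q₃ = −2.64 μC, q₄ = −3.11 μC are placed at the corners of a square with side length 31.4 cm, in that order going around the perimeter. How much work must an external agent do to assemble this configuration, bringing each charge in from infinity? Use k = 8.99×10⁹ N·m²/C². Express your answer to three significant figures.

The work to assemble the configuration equals its total potential energy, U = Σ kqᵢqⱼ/rᵢⱼ over all pairs.
The four side pairs have separation 0.314 m and the two diagonal pairs 0.444 m.
Summing all 6 pair terms gives U = 1.60 J.

1.60 J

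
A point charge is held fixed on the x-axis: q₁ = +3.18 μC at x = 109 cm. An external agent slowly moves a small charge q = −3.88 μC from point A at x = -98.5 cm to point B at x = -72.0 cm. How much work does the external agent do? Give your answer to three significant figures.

-7.83×10⁻³ J

For quasistatic motion the external work equals the change in potential energy: W_ext = qΔV = q(V_B − V_A).
At A: distance to the source charge is 2.08 m; V_A = kq₁/r = 1.38×10⁴ V.
At B: distance to the source charge is 1.81 m; V_B = kq₁/r = 1.58×10⁴ V.
ΔV = V_B − V_A = 2020 V.
W_ext = qΔV = (-3.88×10⁻⁶ C)(2020 V) = -7.83×10⁻³ J.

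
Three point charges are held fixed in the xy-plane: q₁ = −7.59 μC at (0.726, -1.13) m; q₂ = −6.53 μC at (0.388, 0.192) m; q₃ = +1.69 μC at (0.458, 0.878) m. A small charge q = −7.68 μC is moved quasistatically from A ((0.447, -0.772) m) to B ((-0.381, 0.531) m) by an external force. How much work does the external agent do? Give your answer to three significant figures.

-0.880 J

For quasistatic motion the external work equals the change in potential energy: W_ext = qΔV = q(V_B − V_A).
At A: distances to the source charges are 0.454 m, 0.966 m, 1.65 m; V_A = Σ kqᵢ/rᵢ = -2.02×10⁵ V.
At B: distances to the source charges are 2.00 m, 0.840 m, 0.908 m; V_B = Σ kqᵢ/rᵢ = -8.73×10⁴ V.
ΔV = V_B − V_A = 1.15×10⁵ V.
W_ext = qΔV = (-7.68×10⁻⁶ C)(1.15×10⁵ V) = -0.880 J.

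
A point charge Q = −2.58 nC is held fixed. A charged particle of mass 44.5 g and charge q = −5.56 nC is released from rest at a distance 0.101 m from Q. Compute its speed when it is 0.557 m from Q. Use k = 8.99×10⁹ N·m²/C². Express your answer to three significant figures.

Only the electrostatic force acts, so mechanical energy is conserved: ½mv² = U₁ − U₂ = kQq(1/r₁ − 1/r₂).
U₁ − U₂ = (8.99×10⁹ N·m²/C²)(-2.58×10⁻⁹ C)(-5.56×10⁻⁹ C)(1/0.101 − 1/0.557) = 1.05×10⁻⁶ J.
v = √(2·1.05×10⁻⁶/0.0445) = 6.85×10⁻³ m/s.

6.85×10⁻³ m/s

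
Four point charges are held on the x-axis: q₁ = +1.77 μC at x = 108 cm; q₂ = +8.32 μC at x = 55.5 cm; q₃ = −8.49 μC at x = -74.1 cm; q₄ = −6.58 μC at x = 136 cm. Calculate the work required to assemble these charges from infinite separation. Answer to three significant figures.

-1.06 J

The assembly work is the sum of pairwise potential energies, U = Σ_{i<j} kqᵢqⱼ/rᵢⱼ.
Pair separations: r₁₂ = 0.525 m, r₁₃ = 1.82 m, r₁₄ = 0.280 m, r₂₃ = 1.30 m, r₂₄ = 0.805 m, r₃₄ = 2.10 m.
Summing all 6 pair terms gives U = -1.06 J.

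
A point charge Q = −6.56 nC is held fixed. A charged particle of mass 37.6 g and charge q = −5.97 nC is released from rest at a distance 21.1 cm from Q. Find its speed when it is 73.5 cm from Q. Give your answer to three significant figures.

Only the electrostatic force acts, so mechanical energy is conserved: ½mv² = U₁ − U₂ = kQq(1/r₁ − 1/r₂).
U₁ − U₂ = (8.99×10⁹ N·m²/C²)(-6.56×10⁻⁹ C)(-5.97×10⁻⁹ C)(1/0.211 − 1/0.735) = 1.19×10⁻⁶ J.
v = √(2·1.19×10⁻⁶/0.0376) = 7.95×10⁻³ m/s.

7.95×10⁻³ m/s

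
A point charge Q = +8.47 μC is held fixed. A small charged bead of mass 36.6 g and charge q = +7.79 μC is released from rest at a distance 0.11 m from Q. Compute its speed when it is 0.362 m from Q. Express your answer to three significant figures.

14.3 m/s

Only the electrostatic force acts, so mechanical energy is conserved: ½mv² = U₁ − U₂ = kQq(1/r₁ − 1/r₂).
U₁ − U₂ = (8.99×10⁹ N·m²/C²)(8.47×10⁻⁶ C)(7.79×10⁻⁶ C)(1/0.110 − 1/0.362) = 3.75 J.
v = √(2·3.75/0.0366) = 14.3 m/s.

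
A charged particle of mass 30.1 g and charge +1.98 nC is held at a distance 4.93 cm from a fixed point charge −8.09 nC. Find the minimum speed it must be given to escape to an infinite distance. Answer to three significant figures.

0.0139 m/s

To just escape, total mechanical energy must reach zero at infinity: ½mv²_min + U = 0, so ½mv²_min = −U = |kQq|/r.
|U| = |kQq|/r = (8.99×10⁹ N·m²/C²)(8.09×10⁻⁹)(1.98×10⁻⁹)/(0.0493) = 2.92×10⁻⁶ J.
v_min = √(2|U|/m) = √(2·2.92×10⁻⁶/0.0301) = 0.0139 m/s.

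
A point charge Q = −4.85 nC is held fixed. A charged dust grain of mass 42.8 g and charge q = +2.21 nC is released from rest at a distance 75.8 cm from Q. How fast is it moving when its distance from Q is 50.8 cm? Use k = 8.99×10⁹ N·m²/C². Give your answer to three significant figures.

1.71×10⁻³ m/s

Only the electrostatic force acts, so mechanical energy is conserved: ½mv² = U₁ − U₂ = kQq(1/r₁ − 1/r₂).
U₁ − U₂ = (8.99×10⁹ N·m²/C²)(-4.85×10⁻⁹ C)(2.21×10⁻⁹ C)(1/0.758 − 1/0.508) = 6.26×10⁻⁸ J.
v = √(2·6.26×10⁻⁸/0.0428) = 1.71×10⁻³ m/s.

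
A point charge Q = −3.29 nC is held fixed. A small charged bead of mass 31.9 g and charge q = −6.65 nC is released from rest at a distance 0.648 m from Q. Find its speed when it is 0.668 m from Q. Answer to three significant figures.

7.55×10⁻⁴ m/s

Only the electrostatic force acts, so mechanical energy is conserved: ½mv² = U₁ − U₂ = kQq(1/r₁ − 1/r₂).
U₁ − U₂ = (8.99×10⁹ N·m²/C²)(-3.29×10⁻⁹ C)(-6.65×10⁻⁹ C)(1/0.648 − 1/0.668) = 9.09×10⁻⁹ J.
v = √(2·9.09×10⁻⁹/0.0319) = 7.55×10⁻⁴ m/s.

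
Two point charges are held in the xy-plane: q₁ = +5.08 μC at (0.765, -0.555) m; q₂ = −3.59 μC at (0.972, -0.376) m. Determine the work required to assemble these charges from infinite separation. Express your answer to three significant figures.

The work to assemble the configuration equals its total potential energy, U = Σ kqᵢqⱼ/rᵢⱼ over all pairs.
Pair separations: r₁₂ = 0.274 m.
U = (-0.599) = -0.599 J.

-0.599 J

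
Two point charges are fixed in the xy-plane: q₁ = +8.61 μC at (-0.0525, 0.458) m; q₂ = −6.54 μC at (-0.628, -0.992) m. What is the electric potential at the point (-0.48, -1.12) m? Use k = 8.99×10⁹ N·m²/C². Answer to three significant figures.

-2.53×10⁵ V

Electric potential is a scalar, so the contributions from each charge add algebraically: V = Σ kqᵢ/rᵢ.
Distances from the field point to each charge: r₁ = 1.63 m, r₂ = 0.196 m.
V = k[(8.61×10⁻⁶)/(1.63) + (-6.54×10⁻⁶)/(0.196)] = -2.53×10⁵ V.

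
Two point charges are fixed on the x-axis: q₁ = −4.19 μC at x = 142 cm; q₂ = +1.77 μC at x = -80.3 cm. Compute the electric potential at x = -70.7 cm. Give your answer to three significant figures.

1.48×10⁵ V

The total potential is the scalar sum of each charge's contribution, V = Σ kqᵢ/rᵢ.
Distances from the field point to each charge: r₁ = 2.13 m, r₂ = 0.0960 m.
V = k[(-4.19×10⁻⁶)/(2.13) + (1.77×10⁻⁶)/(0.0960)] = 1.48×10⁵ V.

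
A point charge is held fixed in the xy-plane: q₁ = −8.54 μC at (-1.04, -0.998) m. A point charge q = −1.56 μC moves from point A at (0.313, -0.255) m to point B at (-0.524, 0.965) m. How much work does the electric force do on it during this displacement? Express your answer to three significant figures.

The work done by the electric force is W_field = −ΔU = −q(V_B − V_A) = q(V_A − V_B).
At A: distance to the source charge is 1.54 m; V_A = kq₁/r = -4.97×10⁴ V.
At B: distance to the source charge is 2.03 m; V_B = kq₁/r = -3.78×10⁴ V.
ΔV = V_B − V_A = 1.19×10⁴ V.
W_field = −qΔV = −(-1.56×10⁻⁶ C)(1.19×10⁴ V) = 0.0186 J.

0.0186 J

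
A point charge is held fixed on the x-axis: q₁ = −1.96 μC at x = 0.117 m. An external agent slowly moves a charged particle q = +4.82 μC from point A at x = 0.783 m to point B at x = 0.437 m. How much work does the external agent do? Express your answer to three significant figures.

-0.138 J

For quasistatic motion the external work equals the change in potential energy: W_ext = qΔV = q(V_B − V_A).
At A: distance to the source charge is 0.666 m; V_A = kq₁/r = -2.65×10⁴ V.
At B: distance to the source charge is 0.320 m; V_B = kq₁/r = -5.51×10⁴ V.
ΔV = V_B − V_A = -2.86×10⁴ V.
W_ext = qΔV = (4.82×10⁻⁶ C)(-2.86×10⁴ V) = -0.138 J.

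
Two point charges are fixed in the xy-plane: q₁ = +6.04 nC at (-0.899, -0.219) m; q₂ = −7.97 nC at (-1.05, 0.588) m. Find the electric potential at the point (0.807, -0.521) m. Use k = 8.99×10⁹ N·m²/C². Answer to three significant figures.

-1.78 V

The total potential is the scalar sum of each charge's contribution, V = Σ kqᵢ/rᵢ.
Distances from the field point to each charge: r₁ = 1.73 m, r₂ = 2.16 m.
V = k[(6.04×10⁻⁹)/(1.73) + (-7.97×10⁻⁹)/(2.16)] = -1.78 V.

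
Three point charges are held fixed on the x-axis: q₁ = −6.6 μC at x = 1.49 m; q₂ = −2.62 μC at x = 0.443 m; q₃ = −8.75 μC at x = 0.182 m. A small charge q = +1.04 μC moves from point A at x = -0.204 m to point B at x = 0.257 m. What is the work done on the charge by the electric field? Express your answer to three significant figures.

0.986 J

The work done by the electric force is W_field = −ΔU = −q(V_B − V_A) = q(V_A − V_B).
At A: distances to the source charges are 1.69 m, 0.647 m, 0.386 m; V_A = Σ kqᵢ/rᵢ = -2.75×10⁵ V.
At B: distances to the source charges are 1.23 m, 0.186 m, 0.0750 m; V_B = Σ kqᵢ/rᵢ = -1.22×10⁶ V.
ΔV = V_B − V_A = -9.48×10⁵ V.
W_field = −qΔV = −(1.04×10⁻⁶ C)(-9.48×10⁵ V) = 0.986 J.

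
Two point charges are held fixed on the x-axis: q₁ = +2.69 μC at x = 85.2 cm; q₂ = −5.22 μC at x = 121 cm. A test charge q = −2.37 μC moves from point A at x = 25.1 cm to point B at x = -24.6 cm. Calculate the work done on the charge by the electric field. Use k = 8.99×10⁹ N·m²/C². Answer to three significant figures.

-3.58×10⁻³ J

The work done by the electric force is W_field = −ΔU = −q(V_B − V_A) = q(V_A − V_B).
At A: distances to the source charges are 0.601 m, 0.959 m; V_A = Σ kqᵢ/rᵢ = -8700 V.
At B: distances to the source charges are 1.10 m, 1.46 m; V_B = Σ kqᵢ/rᵢ = -1.02×10⁴ V.
ΔV = V_B − V_A = -1510 V.
W_field = −qΔV = −(-2.37×10⁻⁶ C)(-1510 V) = -3.58×10⁻³ J.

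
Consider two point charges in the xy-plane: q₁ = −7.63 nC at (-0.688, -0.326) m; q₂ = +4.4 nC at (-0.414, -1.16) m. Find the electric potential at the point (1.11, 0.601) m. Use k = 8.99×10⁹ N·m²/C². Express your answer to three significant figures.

Electric potential is a scalar, so the contributions from each charge add algebraically: V = Σ kqᵢ/rᵢ.
Distances from the field point to each charge: r₁ = 2.02 m, r₂ = 2.33 m.
V = k[(-7.63×10⁻⁹)/(2.02) + (4.40×10⁻⁹)/(2.33)] = -16.9 V.

-16.9 V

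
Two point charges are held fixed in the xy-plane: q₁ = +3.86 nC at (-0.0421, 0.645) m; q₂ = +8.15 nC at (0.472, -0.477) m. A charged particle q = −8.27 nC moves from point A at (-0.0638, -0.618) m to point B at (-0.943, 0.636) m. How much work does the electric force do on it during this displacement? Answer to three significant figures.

The work done by the electric force is W_field = −ΔU = −q(V_B − V_A) = q(V_A − V_B).
At A: distances to the source charges are 1.26 m, 0.554 m; V_A = Σ kqᵢ/rᵢ = 160 V.
At B: distances to the source charges are 0.901 m, 1.80 m; V_B = Σ kqᵢ/rᵢ = 79.2 V.
ΔV = V_B − V_A = -80.5 V.
W_field = −qΔV = −(-8.27×10⁻⁹ C)(-80.5 V) = -6.66×10⁻⁷ J.

-6.66×10⁻⁷ J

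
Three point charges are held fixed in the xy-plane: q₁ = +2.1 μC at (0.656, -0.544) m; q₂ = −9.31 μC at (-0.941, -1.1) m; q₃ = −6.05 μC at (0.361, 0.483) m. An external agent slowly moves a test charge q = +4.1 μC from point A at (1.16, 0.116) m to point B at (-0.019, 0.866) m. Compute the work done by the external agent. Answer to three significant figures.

For quasistatic motion the external work equals the change in potential energy: W_ext = qΔV = q(V_B − V_A).
At A: distances to the source charges are 0.830 m, 2.43 m, 0.879 m; V_A = Σ kqᵢ/rᵢ = -7.36×10⁴ V.
At B: distances to the source charges are 1.56 m, 2.17 m, 0.540 m; V_B = Σ kqᵢ/rᵢ = -1.27×10⁵ V.
ΔV = V_B − V_A = -5.37×10⁴ V.
W_ext = qΔV = (4.10×10⁻⁶ C)(-5.37×10⁴ V) = -0.220 J.

-0.220 J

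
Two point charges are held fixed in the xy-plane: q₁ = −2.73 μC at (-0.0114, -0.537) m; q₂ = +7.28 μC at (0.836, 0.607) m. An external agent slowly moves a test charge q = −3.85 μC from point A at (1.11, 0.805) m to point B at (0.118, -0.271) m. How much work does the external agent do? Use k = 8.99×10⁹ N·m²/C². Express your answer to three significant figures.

0.789 J

For quasistatic motion the external work equals the change in potential energy: W_ext = qΔV = q(V_B − V_A).
At A: distances to the source charges are 1.75 m, 0.338 m; V_A = Σ kqᵢ/rᵢ = 1.80×10⁵ V.
At B: distances to the source charges are 0.296 m, 1.13 m; V_B = Σ kqᵢ/rᵢ = -2.53×10⁴ V.
ΔV = V_B − V_A = -2.05×10⁵ V.
W_ext = qΔV = (-3.85×10⁻⁶ C)(-2.05×10⁵ V) = 0.789 J.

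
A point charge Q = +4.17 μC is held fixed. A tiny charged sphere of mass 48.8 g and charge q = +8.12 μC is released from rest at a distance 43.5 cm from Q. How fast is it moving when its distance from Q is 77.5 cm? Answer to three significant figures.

Only the electrostatic force acts, so mechanical energy is conserved: ½mv² = U₁ − U₂ = kQq(1/r₁ − 1/r₂).
U₁ − U₂ = (8.99×10⁹ N·m²/C²)(4.17×10⁻⁶ C)(8.12×10⁻⁶ C)(1/0.435 − 1/0.775) = 0.307 J.
v = √(2·0.307/0.0488) = 3.55 m/s.

3.55 m/s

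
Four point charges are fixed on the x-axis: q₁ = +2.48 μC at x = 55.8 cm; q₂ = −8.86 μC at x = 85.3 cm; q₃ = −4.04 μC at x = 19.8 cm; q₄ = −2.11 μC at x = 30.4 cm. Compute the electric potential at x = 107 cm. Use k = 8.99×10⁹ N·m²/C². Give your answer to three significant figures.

-3.90×10⁵ V

Electric potential is a scalar, so the contributions from each charge add algebraically: V = Σ kqᵢ/rᵢ.
Distances from the field point to each charge: r₁ = 0.512 m, r₂ = 0.217 m, r₃ = 0.872 m, r₄ = 0.766 m.
V = k[(2.48×10⁻⁶)/(0.512) + (-8.86×10⁻⁶)/(0.217) + (-4.04×10⁻⁶)/(0.872) + (-2.11×10⁻⁶)/(0.766)] = -3.90×10⁵ V.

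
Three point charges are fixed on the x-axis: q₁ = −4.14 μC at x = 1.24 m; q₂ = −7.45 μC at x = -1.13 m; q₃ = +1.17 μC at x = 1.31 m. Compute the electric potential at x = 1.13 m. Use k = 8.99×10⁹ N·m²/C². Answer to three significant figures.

Electric potential is a scalar, so the contributions from each charge add algebraically: V = Σ kqᵢ/rᵢ.
Distances from the field point to each charge: r₁ = 0.110 m, r₂ = 2.26 m, r₃ = 0.180 m.
V = k[(-4.14×10⁻⁶)/(0.110) + (-7.45×10⁻⁶)/(2.26) + (1.17×10⁻⁶)/(0.180)] = -3.10×10⁵ V.

-3.10×10⁵ V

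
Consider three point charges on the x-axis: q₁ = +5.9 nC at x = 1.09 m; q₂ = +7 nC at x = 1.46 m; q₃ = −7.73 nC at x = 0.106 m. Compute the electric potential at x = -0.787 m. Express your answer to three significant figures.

-21.6 V

The total potential is the scalar sum of each charge's contribution, V = Σ kqᵢ/rᵢ.
Distances from the field point to each charge: r₁ = 1.88 m, r₂ = 2.25 m, r₃ = 0.893 m.
V = k[(5.90×10⁻⁹)/(1.88) + (7.00×10⁻⁹)/(2.25) + (-7.73×10⁻⁹)/(0.893)] = -21.6 V.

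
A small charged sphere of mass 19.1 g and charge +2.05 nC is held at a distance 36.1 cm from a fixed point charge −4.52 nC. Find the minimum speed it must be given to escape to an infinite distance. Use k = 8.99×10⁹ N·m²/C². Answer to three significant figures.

4.92×10⁻³ m/s

To just escape, total mechanical energy must reach zero at infinity: ½mv²_min + U = 0, so ½mv²_min = −U = |kQq|/r.
|U| = |kQq|/r = (8.99×10⁹ N·m²/C²)(4.52×10⁻⁹)(2.05×10⁻⁹)/(0.361) = 2.31×10⁻⁷ J.
v_min = √(2|U|/m) = √(2·2.31×10⁻⁷/0.0191) = 4.92×10⁻³ m/s.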